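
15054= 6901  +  8153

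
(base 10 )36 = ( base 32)14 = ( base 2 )100100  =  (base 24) 1C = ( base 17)22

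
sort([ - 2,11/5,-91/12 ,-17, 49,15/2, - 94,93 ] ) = [ - 94,-17, - 91/12, - 2,11/5,15/2,49, 93]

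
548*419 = 229612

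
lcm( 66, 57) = 1254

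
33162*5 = 165810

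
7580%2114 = 1238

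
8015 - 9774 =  - 1759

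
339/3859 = 339/3859 =0.09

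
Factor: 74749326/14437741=2^1*3^1*79^1 * 127^( - 1)*179^1*  881^1*113683^( - 1) 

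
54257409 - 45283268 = 8974141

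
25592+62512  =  88104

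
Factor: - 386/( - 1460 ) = 193/730 = 2^(- 1 )*5^(  -  1)*73^( - 1)*193^1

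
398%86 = 54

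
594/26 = 22 + 11/13 =22.85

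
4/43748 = 1/10937 = 0.00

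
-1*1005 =-1005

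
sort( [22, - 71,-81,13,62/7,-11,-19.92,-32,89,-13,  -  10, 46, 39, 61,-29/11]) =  [ - 81 ,-71,-32,-19.92, - 13, - 11, -10, - 29/11,62/7,13,22,39,46, 61,89 ]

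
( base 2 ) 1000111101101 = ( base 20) b99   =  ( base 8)10755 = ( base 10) 4589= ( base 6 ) 33125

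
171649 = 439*391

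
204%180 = 24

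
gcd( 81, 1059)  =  3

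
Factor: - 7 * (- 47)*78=2^1*3^1*7^1*13^1*47^1 = 25662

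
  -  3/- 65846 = 3/65846 = 0.00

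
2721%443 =63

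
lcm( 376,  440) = 20680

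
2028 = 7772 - 5744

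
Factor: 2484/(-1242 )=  - 2 = -2^1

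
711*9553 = 6792183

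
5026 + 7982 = 13008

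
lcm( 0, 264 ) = 0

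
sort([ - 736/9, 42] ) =[ - 736/9,42]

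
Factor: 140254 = 2^1*23^1*3049^1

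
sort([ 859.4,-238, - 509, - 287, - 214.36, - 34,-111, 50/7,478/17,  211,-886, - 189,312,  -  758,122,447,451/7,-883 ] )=[ - 886, - 883,-758,  -  509,-287, - 238,  -  214.36, - 189,  -  111, - 34,50/7,478/17, 451/7,122,211,312,447,859.4] 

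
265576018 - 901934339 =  - 636358321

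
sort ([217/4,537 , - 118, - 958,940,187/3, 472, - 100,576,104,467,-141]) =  [ - 958, - 141,-118,-100,217/4, 187/3,104 , 467,472,537,576,940 ]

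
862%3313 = 862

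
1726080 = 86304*20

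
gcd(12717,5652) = 1413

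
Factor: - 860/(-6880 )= 2^(-3 ) = 1/8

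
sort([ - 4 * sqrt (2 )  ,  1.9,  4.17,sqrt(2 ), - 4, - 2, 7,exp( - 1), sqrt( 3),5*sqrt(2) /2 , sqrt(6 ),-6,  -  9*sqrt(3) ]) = [ - 9 * sqrt(3), -6,-4*sqrt (2), - 4, - 2, exp( - 1),sqrt (2), sqrt(3 ),1.9, sqrt (6),5*sqrt (2)/2, 4.17,7]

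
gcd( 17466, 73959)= 3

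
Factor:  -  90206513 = - 179^1*503947^1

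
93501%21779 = 6385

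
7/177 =7/177  =  0.04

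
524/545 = 524/545= 0.96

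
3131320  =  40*78283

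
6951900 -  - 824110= 7776010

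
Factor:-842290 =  - 2^1*5^1* 84229^1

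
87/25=3 + 12/25=3.48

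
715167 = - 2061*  ( - 347 ) 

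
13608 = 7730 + 5878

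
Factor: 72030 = 2^1*3^1 * 5^1 * 7^4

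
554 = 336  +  218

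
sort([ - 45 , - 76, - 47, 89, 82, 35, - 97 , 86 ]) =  [ - 97, - 76, - 47, - 45, 35, 82,86,89 ]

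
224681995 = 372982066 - 148300071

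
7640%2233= 941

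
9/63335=9/63335 = 0.00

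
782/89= 782/89 = 8.79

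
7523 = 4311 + 3212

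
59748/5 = 11949  +  3/5 = 11949.60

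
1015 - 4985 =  - 3970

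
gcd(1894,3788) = 1894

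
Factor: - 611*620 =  - 2^2*5^1*13^1*31^1*47^1  =  - 378820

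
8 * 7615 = 60920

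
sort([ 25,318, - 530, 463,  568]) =[ - 530,25, 318,463,568]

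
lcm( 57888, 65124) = 520992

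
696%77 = 3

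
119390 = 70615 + 48775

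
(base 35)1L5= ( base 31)21C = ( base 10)1965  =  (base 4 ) 132231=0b11110101101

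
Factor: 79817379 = 3^1*26605793^1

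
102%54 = 48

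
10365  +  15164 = 25529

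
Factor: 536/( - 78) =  - 2^2*3^( - 1 ) * 13^( - 1)*67^1= - 268/39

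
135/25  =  27/5  =  5.40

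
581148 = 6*96858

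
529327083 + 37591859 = 566918942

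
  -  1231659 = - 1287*957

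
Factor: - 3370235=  - 5^1 * 11^1*29^1*2113^1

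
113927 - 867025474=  - 866911547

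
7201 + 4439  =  11640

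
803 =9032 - 8229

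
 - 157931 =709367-867298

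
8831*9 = 79479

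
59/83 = 59/83 = 0.71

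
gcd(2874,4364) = 2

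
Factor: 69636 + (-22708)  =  46928 =2^4*7^1*419^1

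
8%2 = 0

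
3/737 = 3/737 =0.00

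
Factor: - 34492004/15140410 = - 17246002/7570205  =  - 2^1*5^( - 1 )*457^(-1)*701^1*3313^ ( - 1)*12301^1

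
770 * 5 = 3850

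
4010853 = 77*52089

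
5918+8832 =14750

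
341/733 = 341/733=0.47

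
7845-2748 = 5097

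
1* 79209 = 79209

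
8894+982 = 9876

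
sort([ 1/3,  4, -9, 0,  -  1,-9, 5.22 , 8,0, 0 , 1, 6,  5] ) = [-9 , - 9 ,-1,0,  0, 0, 1/3 , 1, 4, 5, 5.22, 6,8] 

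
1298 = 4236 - 2938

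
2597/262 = 9 + 239/262  =  9.91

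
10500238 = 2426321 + 8073917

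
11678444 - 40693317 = - 29014873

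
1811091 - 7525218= - 5714127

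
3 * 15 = 45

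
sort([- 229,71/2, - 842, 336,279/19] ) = [  -  842, - 229,279/19, 71/2, 336 ] 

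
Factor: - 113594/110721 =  -514/501  =  - 2^1*3^(-1 )*167^( - 1 ) * 257^1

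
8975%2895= 290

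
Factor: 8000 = 2^6*5^3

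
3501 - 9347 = -5846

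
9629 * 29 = 279241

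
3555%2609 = 946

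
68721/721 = 95 + 226/721=95.31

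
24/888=1/37 = 0.03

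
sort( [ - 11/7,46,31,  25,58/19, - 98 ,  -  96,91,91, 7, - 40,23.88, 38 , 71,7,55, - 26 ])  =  [ - 98, -96,-40,-26, - 11/7,58/19,7,7,23.88,25,31, 38,46,55,71,91,91 ]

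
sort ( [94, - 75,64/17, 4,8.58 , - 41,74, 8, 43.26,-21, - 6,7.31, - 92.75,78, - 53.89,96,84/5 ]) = [ - 92.75 , - 75, - 53.89, - 41, - 21 , - 6,64/17,4, 7.31, 8,  8.58,84/5,43.26, 74, 78,94 , 96] 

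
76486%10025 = 6311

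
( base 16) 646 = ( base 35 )1av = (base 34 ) 1D8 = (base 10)1606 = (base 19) 48A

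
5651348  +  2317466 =7968814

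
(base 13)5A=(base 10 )75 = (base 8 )113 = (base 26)2n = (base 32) 2b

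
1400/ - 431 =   -  4 + 324/431=- 3.25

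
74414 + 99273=173687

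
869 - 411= 458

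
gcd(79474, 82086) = 2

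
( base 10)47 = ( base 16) 2f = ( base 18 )2b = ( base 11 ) 43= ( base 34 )1D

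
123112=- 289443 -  - 412555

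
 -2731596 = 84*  ( - 32519) 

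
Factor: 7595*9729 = 3^2*5^1* 7^2*23^1*31^1 * 47^1 = 73891755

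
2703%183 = 141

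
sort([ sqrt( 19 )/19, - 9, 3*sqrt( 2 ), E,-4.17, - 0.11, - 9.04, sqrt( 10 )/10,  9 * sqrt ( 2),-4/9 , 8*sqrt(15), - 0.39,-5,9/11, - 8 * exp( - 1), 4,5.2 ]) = [ - 9.04, - 9, - 5, - 4.17 , - 8 * exp( - 1) , - 4/9, - 0.39, - 0.11 , sqrt( 19 )/19  ,  sqrt( 10)/10, 9/11,  E,4, 3*sqrt(2 ),5.2,9*sqrt( 2 ), 8*sqrt (15 )]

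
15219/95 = 801/5  =  160.20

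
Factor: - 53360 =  - 2^4*5^1*23^1*29^1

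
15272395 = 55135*277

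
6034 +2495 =8529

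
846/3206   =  423/1603 = 0.26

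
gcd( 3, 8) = 1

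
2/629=2/629 = 0.00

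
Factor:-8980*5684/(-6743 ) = 2^4*5^1*7^2*11^( - 1)*29^1*449^1*613^ ( - 1 ) = 51042320/6743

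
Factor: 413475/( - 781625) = -447/845 = -3^1* 5^(- 1)*13^( - 2 )*149^1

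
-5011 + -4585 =-9596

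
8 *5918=47344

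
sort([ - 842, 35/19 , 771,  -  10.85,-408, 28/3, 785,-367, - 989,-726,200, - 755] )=[ - 989,-842,-755,-726,-408,- 367, - 10.85, 35/19,28/3,200, 771,785] 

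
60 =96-36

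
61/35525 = 61/35525 = 0.00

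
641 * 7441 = 4769681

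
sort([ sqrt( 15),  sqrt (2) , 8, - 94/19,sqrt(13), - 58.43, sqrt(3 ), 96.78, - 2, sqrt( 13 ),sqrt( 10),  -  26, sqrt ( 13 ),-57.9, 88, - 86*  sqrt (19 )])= [  -  86*sqrt (19), - 58.43, - 57.9, - 26,  -  94/19, - 2,  sqrt( 2), sqrt(3 ),sqrt( 10 ) , sqrt( 13 ), sqrt (13),sqrt (13 ), sqrt( 15 ),8,88, 96.78]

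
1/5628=1/5628 = 0.00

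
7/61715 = 7/61715  =  0.00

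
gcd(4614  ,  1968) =6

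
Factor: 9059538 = 2^1*3^1*17^1*88819^1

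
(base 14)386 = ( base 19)1I3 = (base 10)706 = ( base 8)1302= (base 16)2C2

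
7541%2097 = 1250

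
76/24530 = 38/12265 = 0.00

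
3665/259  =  3665/259 = 14.15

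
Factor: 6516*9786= 63765576 = 2^3*3^3*7^1*181^1*233^1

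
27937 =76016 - 48079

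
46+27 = 73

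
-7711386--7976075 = 264689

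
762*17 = 12954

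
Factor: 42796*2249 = 2^2*13^2*173^1*823^1 = 96248204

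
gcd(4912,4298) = 614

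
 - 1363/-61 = 1363/61 = 22.34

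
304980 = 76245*4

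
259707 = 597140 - 337433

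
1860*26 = 48360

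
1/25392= 1/25392 = 0.00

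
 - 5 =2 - 7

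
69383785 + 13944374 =83328159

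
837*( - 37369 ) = -31277853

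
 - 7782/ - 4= 3891/2 = 1945.50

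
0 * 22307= 0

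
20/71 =20/71 =0.28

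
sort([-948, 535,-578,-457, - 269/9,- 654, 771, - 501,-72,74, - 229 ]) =[-948, - 654,-578,-501,-457,  -  229,-72,-269/9, 74, 535,771 ]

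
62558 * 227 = 14200666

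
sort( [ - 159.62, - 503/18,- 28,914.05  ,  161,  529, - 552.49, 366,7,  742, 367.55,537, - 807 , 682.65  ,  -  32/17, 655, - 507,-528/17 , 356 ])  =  [ - 807,-552.49,-507, - 159.62, - 528/17 , - 28,-503/18, - 32/17,7 , 161, 356 , 366, 367.55, 529,537 , 655,  682.65, 742,914.05 ]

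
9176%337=77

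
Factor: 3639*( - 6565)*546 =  - 13043959110=- 2^1*3^2*5^1* 7^1*13^2 *101^1*1213^1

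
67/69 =67/69 = 0.97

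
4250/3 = 1416 + 2/3 = 1416.67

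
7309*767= 5606003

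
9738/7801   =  9738/7801 = 1.25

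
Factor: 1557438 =2^1 * 3^1*17^1 * 15269^1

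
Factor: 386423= 23^1*53^1 * 317^1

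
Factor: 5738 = 2^1*19^1*151^1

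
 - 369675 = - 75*4929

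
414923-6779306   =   - 6364383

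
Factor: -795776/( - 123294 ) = 2^6*3^ (-1) * 6217^1*20549^( - 1 )  =  397888/61647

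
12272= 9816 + 2456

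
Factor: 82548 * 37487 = 2^2*3^2*19^1 * 1973^1*2293^1  =  3094476876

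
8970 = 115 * 78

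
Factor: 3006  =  2^1 *3^2*167^1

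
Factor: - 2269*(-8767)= 11^1*797^1 * 2269^1 = 19892323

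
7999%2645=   64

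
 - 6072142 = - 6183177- - 111035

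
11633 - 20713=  - 9080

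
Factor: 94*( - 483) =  - 45402 = - 2^1*3^1*7^1* 23^1 * 47^1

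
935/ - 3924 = -1+2989/3924 = -  0.24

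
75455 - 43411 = 32044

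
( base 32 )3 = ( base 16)3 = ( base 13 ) 3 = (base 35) 3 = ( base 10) 3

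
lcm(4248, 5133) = 123192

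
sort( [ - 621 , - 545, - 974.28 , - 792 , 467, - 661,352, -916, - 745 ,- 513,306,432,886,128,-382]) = [ - 974.28, - 916, - 792,-745, - 661 , -621, - 545 , - 513, - 382 , 128,306,352, 432, 467,886] 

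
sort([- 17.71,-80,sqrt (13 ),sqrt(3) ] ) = [ - 80, - 17.71 , sqrt(3),sqrt(13 ) ] 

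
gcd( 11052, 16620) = 12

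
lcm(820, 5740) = 5740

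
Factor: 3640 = 2^3*5^1*7^1*13^1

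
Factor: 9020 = 2^2*5^1*11^1*41^1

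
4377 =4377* 1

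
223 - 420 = -197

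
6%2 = 0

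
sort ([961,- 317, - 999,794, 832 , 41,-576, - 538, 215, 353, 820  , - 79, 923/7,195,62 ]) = [- 999, - 576, - 538, - 317, - 79,  41, 62, 923/7,195, 215, 353, 794,820,832,961]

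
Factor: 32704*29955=2^6  *3^1 * 5^1*7^1*73^1*1997^1 = 979648320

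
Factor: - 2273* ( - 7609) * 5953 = 7^1*1087^1 * 2273^1*5953^1 = 102958664921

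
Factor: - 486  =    -  2^1*3^5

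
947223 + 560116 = 1507339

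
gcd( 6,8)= 2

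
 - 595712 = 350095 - 945807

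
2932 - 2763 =169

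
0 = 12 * 0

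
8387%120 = 107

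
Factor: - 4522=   -  2^1*7^1*17^1* 19^1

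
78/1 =78  =  78.00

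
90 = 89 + 1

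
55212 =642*86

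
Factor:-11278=  -  2^1*5639^1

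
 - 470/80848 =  - 1  +  40189/40424=- 0.01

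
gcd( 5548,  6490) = 2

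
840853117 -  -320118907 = 1160972024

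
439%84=19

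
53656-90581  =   - 36925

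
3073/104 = 29 + 57/104 = 29.55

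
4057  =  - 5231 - -9288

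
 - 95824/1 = - 95824 = - 95824.00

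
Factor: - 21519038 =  - 2^1*10759519^1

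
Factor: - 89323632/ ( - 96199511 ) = 2^4 * 3^2*269^( - 1)*  357619^(-1)*620303^1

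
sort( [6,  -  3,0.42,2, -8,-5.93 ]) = [-8, - 5.93,-3, 0.42 , 2, 6]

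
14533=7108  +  7425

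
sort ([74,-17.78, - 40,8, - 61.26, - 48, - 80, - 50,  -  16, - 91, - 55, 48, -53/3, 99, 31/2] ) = [ - 91, - 80, - 61.26,-55, - 50, - 48, - 40 ,  -  17.78, - 53/3 , - 16, 8, 31/2,48,  74, 99] 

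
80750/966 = 40375/483 = 83.59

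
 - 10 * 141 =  - 1410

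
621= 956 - 335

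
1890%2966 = 1890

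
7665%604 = 417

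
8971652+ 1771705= 10743357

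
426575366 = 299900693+126674673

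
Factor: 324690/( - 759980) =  - 2^( - 1)*3^1*13^( - 1)*37^( - 1)*137^1=- 411/962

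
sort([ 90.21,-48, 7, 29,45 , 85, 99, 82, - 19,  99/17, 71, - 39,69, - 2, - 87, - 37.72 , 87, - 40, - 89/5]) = [ - 87, - 48, - 40,-39, - 37.72, - 19, - 89/5, - 2,99/17, 7,29,45,  69,  71,82,  85 , 87,90.21, 99]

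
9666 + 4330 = 13996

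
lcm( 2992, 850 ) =74800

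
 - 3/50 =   -  3/50 = - 0.06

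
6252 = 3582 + 2670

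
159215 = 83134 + 76081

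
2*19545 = 39090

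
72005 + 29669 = 101674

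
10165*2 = 20330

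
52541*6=315246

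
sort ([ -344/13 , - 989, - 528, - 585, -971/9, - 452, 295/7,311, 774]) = [ -989, - 585 ,- 528, - 452 , - 971/9, - 344/13,295/7,  311,774]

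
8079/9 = 2693/3 = 897.67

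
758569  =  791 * 959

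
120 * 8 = 960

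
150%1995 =150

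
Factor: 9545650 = 2^1*5^2 * 190913^1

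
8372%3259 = 1854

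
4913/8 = 614 + 1/8=614.12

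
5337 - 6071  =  -734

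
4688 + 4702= 9390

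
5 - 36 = - 31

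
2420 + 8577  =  10997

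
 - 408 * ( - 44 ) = 17952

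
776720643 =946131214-169410571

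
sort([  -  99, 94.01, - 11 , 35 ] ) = [ - 99,-11,  35,94.01 ] 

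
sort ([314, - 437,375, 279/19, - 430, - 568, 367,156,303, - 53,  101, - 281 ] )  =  [ - 568, - 437, - 430,-281, - 53,279/19,  101, 156,303,314, 367, 375]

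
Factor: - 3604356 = - 2^2*3^2*7^1 * 14303^1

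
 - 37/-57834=37/57834 = 0.00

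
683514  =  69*9906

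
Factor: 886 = 2^1*443^1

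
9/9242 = 9/9242 = 0.00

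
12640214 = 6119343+6520871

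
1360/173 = 1360/173 = 7.86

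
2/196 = 1/98= 0.01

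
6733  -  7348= - 615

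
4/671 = 4/671 = 0.01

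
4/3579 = 4/3579 = 0.00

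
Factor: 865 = 5^1*173^1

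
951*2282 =2170182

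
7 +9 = 16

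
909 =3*303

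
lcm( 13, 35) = 455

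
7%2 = 1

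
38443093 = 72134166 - 33691073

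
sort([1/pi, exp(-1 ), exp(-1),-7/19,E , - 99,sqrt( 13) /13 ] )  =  [ - 99, - 7/19, sqrt(13 ) /13,1/pi,exp(-1),exp( -1 ),E ] 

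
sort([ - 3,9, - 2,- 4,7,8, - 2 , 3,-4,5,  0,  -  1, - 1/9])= [ - 4, - 4, - 3, -2 , - 2, - 1, - 1/9,0, 3, 5,7,8,9]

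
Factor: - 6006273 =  - 3^1*7^3*13^1*449^1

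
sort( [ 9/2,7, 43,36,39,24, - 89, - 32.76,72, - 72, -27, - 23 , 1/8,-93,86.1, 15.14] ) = [ - 93, - 89, -72, - 32.76, - 27, - 23,  1/8,9/2, 7, 15.14,24,  36, 39 , 43,72  ,  86.1 ]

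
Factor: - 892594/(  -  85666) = 7^( -1)*29^( - 1)*43^1*97^1*107^1*211^(-1 )  =  446297/42833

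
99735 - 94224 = 5511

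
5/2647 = 5/2647 = 0.00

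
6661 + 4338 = 10999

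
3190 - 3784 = - 594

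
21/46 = 21/46 = 0.46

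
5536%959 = 741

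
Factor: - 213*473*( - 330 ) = 33247170 = 2^1*3^2*5^1*11^2*43^1 * 71^1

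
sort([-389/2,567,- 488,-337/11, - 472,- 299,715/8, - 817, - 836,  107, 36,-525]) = [ - 836, -817, - 525, - 488, - 472, - 299, -389/2, - 337/11,36, 715/8,107,567]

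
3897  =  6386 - 2489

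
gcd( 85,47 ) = 1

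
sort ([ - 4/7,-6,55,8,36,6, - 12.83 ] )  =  [ - 12.83, - 6, - 4/7, 6,8 , 36,55]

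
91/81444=91/81444   =  0.00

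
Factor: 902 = 2^1*11^1* 41^1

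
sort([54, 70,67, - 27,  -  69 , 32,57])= [ - 69, - 27,32,  54,57, 67,70 ]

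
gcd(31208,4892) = 4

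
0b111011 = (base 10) 59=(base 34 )1p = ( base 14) 43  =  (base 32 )1R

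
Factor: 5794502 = 2^1*7^1 * 127^1*3259^1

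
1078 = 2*539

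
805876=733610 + 72266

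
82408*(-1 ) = - 82408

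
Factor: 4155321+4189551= 2^3*3^2*115901^1 = 8344872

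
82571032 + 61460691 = 144031723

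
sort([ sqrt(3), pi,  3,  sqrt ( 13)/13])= [sqrt(13 ) /13, sqrt( 3 ), 3 , pi] 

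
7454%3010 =1434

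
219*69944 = 15317736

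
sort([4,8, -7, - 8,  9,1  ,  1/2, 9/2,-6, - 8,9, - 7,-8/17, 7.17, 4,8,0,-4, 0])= [-8, - 8, - 7,  -  7,  -  6, -4, -8/17, 0,0, 1/2, 1, 4, 4, 9/2,7.17, 8,8,9,9 ] 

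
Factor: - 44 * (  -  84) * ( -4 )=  - 2^6 * 3^1*7^1*11^1 = - 14784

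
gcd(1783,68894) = 1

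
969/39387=17/691 = 0.02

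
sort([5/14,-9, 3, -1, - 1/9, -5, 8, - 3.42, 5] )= [ - 9,-5, - 3.42,-1, -1/9, 5/14,3, 5, 8]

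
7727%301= 202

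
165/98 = 1 +67/98 = 1.68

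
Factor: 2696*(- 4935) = - 2^3 * 3^1 * 5^1 * 7^1*47^1*337^1 =- 13304760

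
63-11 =52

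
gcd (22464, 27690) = 78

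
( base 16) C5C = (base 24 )5BK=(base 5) 100124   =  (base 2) 110001011100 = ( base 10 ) 3164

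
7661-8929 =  - 1268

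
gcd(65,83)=1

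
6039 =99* 61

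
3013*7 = 21091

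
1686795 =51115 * 33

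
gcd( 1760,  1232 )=176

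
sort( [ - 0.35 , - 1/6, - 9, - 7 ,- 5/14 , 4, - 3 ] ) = [ - 9, - 7,  -  3, - 5/14, - 0.35, - 1/6,4 ]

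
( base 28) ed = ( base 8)625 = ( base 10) 405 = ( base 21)J6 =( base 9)500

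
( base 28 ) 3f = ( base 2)1100011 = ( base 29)3C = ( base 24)43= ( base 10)99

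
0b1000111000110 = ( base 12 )2772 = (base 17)FCB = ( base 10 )4550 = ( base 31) 4mo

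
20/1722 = 10/861 = 0.01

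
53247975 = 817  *65175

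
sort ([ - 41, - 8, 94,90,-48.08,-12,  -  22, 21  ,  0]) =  [ - 48.08,-41,  -  22, - 12,  -  8,0, 21,90  ,  94 ]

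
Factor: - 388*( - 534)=207192 =2^3 * 3^1*89^1*97^1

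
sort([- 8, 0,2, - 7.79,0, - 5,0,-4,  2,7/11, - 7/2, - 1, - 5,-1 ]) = [ - 8, - 7.79,-5, - 5, - 4, - 7/2, - 1, - 1,0,0, 0, 7/11, 2,2]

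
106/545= 106/545 = 0.19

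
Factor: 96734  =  2^1*11^1*4397^1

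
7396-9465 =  - 2069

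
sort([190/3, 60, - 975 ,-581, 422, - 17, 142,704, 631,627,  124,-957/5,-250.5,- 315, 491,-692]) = [- 975,-692, - 581, -315 ,-250.5, - 957/5,-17,  60, 190/3, 124,  142,  422, 491,627,631, 704 ] 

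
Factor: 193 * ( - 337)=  - 193^1*337^1=- 65041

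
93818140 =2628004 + 91190136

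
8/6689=8/6689 = 0.00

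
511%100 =11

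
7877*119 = 937363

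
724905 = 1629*445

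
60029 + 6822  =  66851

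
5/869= 5/869 = 0.01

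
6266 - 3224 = 3042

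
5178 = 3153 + 2025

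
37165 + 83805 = 120970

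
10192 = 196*52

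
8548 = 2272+6276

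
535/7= 535/7 = 76.43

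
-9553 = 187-9740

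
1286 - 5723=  - 4437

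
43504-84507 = -41003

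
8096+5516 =13612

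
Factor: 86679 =3^2*9631^1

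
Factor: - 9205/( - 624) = 2^( - 4)*3^ ( - 1 )*5^1  *7^1*13^( - 1 )*263^1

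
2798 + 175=2973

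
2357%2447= 2357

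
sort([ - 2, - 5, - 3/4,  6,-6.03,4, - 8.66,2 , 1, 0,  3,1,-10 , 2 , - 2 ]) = [ -10,-8.66, - 6.03, - 5, -2,  -  2, -3/4,0,1,1, 2,2, 3,4,6] 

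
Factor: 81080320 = 2^12*5^1*37^1*107^1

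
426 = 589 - 163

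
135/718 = 135/718 = 0.19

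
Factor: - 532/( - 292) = 7^1 * 19^1 * 73^( - 1)  =  133/73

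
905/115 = 7  +  20/23 = 7.87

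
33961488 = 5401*6288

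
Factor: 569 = 569^1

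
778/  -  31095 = - 778/31095 = -0.03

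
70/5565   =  2/159 = 0.01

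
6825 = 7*975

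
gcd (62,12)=2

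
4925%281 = 148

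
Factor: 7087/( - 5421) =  - 3^( - 1)*13^( - 1 )*19^1*139^( - 1)*373^1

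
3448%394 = 296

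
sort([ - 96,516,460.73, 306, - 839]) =[ - 839, - 96, 306,460.73,516 ]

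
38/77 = 38/77= 0.49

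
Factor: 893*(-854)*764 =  - 2^3*7^1*19^1*47^1*61^1*191^1 = - 582643208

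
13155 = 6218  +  6937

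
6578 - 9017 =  - 2439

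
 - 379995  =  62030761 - 62410756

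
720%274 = 172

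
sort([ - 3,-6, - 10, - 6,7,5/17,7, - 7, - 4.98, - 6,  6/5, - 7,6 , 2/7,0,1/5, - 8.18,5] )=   [ - 10, - 8.18, - 7, -7, - 6, - 6, - 6, - 4.98, - 3,0,1/5,  2/7 , 5/17,6/5,5, 6, 7,7] 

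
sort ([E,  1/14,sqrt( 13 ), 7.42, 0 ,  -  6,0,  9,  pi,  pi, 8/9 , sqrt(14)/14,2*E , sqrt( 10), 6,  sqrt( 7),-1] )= [  -  6, -1,0,  0,1/14,  sqrt(14)/14, 8/9, sqrt( 7),  E,pi,  pi , sqrt( 10 ),  sqrt( 13 ), 2 *E,  6,7.42 , 9]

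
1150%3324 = 1150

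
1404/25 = 56 + 4/25 = 56.16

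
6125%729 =293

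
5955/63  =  1985/21 = 94.52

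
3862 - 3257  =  605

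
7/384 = 7/384 = 0.02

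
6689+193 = 6882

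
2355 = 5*471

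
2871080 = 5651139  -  2780059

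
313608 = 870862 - 557254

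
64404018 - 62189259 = 2214759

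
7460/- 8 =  - 933 + 1/2  =  -  932.50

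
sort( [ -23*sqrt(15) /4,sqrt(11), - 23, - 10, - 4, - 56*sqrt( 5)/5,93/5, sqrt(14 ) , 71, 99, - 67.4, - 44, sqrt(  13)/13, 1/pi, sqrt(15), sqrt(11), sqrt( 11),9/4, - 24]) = [ - 67.4, - 44, - 56 * sqrt (5)/5, - 24, - 23, - 23*sqrt (15) /4,-10, - 4,sqrt( 13 )/13,1/pi,9/4, sqrt(11), sqrt( 11) , sqrt(11), sqrt( 14), sqrt(15 ), 93/5, 71, 99]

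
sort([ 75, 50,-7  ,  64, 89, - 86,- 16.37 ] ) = [ -86, - 16.37 , - 7,50,64,75,89]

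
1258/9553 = 1258/9553 = 0.13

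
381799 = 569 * 671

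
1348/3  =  1348/3 = 449.33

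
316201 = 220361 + 95840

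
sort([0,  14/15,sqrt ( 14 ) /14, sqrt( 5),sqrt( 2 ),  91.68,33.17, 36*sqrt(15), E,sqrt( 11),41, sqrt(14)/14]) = [0,sqrt(14)/14,sqrt(14)/14,14/15,sqrt ( 2),sqrt( 5), E  ,  sqrt(11), 33.17,41,91.68, 36*sqrt( 15 )]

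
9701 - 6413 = 3288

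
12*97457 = 1169484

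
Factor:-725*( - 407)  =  295075=5^2*11^1 * 29^1*37^1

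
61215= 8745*7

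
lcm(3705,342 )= 22230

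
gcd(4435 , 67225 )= 5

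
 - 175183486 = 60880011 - 236063497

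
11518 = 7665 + 3853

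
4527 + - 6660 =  - 2133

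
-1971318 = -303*6506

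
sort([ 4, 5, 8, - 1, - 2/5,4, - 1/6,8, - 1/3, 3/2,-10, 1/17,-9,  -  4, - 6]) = [ - 10, - 9,-6, - 4, - 1, - 2/5, - 1/3, - 1/6,1/17, 3/2,4 , 4,5,8,8] 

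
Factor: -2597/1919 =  - 7^2*19^(-1 )*53^1*101^( - 1 )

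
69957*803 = 56175471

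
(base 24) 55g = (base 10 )3016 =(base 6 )21544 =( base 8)5710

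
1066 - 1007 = 59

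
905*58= 52490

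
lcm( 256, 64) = 256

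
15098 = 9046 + 6052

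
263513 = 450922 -187409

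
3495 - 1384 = 2111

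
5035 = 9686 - 4651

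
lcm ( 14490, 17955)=825930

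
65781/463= 142 + 35/463 = 142.08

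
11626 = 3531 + 8095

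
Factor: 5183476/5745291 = 2^2*3^(  -  1 )*149^ (-1) *12853^(- 1 )*1295869^1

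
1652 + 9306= 10958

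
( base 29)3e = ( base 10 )101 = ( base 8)145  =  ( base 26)3N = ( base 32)35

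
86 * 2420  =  208120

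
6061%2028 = 2005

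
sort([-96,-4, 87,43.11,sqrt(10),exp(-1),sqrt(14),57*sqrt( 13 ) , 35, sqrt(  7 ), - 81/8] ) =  [ -96,-81/8, - 4,exp( - 1),sqrt(7) , sqrt( 10 ),sqrt(14 ),35,  43.11,  87,57*sqrt(13 )]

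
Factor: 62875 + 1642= 149^1*433^1 = 64517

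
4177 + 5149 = 9326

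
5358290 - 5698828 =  - 340538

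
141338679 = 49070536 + 92268143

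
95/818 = 95/818 = 0.12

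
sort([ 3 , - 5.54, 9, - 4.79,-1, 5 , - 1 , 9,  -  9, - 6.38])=[ -9,  -  6.38, - 5.54 , - 4.79, - 1, - 1,3, 5,9,9] 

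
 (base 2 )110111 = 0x37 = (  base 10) 55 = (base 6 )131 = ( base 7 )106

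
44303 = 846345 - 802042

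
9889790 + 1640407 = 11530197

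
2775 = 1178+1597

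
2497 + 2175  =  4672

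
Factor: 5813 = 5813^1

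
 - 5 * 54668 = - 273340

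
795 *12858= 10222110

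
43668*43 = 1877724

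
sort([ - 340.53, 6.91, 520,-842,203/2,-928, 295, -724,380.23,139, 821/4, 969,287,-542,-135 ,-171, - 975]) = [-975, - 928, - 842, - 724, - 542,-340.53, - 171,-135,6.91,203/2, 139,821/4, 287 , 295,380.23,520,969 ] 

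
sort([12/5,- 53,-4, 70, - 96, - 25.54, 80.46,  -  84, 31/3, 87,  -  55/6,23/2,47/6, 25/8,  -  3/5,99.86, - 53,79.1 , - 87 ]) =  [-96, - 87, - 84, - 53, - 53, - 25.54,  -  55/6, - 4, - 3/5, 12/5,25/8,  47/6,31/3,23/2, 70, 79.1,  80.46,87, 99.86]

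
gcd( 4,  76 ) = 4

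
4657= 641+4016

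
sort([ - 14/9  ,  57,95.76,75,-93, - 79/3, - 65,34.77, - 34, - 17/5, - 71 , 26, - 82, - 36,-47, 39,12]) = [ - 93, - 82 , - 71,-65, - 47, - 36, - 34,- 79/3, - 17/5, - 14/9,12,26, 34.77, 39, 57, 75,95.76]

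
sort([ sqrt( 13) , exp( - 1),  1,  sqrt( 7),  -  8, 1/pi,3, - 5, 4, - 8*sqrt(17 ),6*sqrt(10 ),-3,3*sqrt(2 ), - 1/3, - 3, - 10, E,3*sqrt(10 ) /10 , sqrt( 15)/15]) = [ - 8*sqrt(17 ),-10, - 8, -5,-3,-3,  -  1/3,sqrt ( 15 )/15,  1/pi, exp ( - 1), 3*sqrt(10 ) /10,1 , sqrt( 7 ),E,3,  sqrt(13),  4, 3*sqrt(2 ), 6 * sqrt( 10 ) ] 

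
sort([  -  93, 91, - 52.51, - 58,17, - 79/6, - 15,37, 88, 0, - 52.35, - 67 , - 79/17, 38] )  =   [ - 93,  -  67  , -58, - 52.51, - 52.35, - 15,-79/6,-79/17, 0, 17, 37, 38, 88, 91 ]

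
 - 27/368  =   - 27/368=-  0.07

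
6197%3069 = 59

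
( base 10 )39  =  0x27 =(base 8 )47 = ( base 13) 30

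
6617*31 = 205127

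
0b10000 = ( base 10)16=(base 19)G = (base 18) g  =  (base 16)10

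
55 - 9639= -9584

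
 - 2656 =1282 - 3938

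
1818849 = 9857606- 8038757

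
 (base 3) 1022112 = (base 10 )959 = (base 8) 1677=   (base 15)43E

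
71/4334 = 71/4334 = 0.02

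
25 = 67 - 42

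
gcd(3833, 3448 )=1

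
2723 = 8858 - 6135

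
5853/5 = 5853/5 = 1170.60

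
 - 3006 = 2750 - 5756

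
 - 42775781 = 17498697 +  - 60274478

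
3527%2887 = 640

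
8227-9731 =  - 1504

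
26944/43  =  626 + 26/43 =626.60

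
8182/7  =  8182/7  =  1168.86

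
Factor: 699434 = 2^1*349717^1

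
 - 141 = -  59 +  -  82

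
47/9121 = 47/9121 = 0.01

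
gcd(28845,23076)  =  5769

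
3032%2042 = 990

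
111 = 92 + 19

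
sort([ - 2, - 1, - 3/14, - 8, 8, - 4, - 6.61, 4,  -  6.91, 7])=[ - 8, - 6.91, - 6.61, - 4 ,-2, - 1, - 3/14,4,7 , 8]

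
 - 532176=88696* (  -  6 ) 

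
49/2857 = 49/2857 = 0.02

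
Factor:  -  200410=-2^1*5^1*7^2 * 409^1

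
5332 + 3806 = 9138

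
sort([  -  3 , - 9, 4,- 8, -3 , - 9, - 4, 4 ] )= [  -  9,-9,-8,- 4 , - 3,-3, 4, 4]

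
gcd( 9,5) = 1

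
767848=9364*82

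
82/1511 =82/1511  =  0.05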